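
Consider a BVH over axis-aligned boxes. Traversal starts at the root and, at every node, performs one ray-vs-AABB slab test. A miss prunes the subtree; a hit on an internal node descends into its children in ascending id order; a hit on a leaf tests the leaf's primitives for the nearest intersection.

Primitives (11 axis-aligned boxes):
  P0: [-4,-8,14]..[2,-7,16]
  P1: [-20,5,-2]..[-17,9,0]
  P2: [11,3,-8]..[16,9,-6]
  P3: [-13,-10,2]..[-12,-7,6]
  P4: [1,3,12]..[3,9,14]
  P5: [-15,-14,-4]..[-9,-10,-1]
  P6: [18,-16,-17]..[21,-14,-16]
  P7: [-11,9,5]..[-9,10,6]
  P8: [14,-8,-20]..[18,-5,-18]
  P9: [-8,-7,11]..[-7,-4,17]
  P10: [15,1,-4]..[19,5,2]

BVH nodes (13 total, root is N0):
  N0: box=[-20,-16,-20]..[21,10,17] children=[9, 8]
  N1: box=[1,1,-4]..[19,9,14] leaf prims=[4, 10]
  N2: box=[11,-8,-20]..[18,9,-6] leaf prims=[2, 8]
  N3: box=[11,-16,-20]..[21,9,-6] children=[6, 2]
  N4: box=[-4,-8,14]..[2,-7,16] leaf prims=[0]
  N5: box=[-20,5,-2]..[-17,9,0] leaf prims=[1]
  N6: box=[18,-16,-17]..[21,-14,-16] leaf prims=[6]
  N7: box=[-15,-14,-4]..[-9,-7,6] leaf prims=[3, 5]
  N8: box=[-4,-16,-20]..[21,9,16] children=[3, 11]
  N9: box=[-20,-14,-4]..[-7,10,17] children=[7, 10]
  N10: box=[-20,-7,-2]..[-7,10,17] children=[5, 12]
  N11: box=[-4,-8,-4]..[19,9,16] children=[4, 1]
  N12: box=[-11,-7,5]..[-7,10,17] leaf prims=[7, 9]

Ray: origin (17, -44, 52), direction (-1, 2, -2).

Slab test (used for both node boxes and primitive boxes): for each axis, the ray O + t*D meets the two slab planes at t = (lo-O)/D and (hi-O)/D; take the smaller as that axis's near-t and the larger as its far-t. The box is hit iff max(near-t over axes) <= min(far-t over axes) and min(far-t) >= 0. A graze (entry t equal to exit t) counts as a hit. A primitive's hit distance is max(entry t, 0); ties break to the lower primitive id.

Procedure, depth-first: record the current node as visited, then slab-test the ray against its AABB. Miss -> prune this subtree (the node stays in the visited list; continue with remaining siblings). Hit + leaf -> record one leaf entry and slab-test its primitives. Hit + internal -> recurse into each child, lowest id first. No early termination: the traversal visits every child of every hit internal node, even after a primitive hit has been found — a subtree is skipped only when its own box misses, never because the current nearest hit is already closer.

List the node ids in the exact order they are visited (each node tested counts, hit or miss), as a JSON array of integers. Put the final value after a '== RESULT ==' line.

Walk:
N0 x:[-4,37] y:[14,27] z:[35/2,36] -> hit [35/2,27], descend [8, 9]
  N8 x:[-4,21] y:[14,53/2] z:[18,36] -> hit [18,21], descend [3, 11]
    N3 x:[-4,6] y:[14,53/2] z:[29,36] -> miss, prune
    N11 x:[-2,21] y:[18,53/2] z:[18,28] -> hit [18,21], descend [1, 4]
      N1 x:[-2,16] y:[45/2,53/2] z:[19,28] -> miss, prune
      N4 x:[15,21] y:[18,37/2] z:[18,19] -> hit [18,37/2] leaf, test {P0@t=18}
  N9 x:[24,37] y:[15,27] z:[35/2,28] -> hit [24,27], descend [7, 10]
    N7 x:[26,32] y:[15,37/2] z:[23,28] -> miss, prune
    N10 x:[24,37] y:[37/2,27] z:[35/2,27] -> hit [24,27], descend [5, 12]
      N5 x:[34,37] y:[49/2,53/2] z:[26,27] -> miss, prune
      N12 x:[24,28] y:[37/2,27] z:[35/2,47/2] -> miss, prune

Summary -> nodes [0, 8, 3, 11, 1, 4, 9, 7, 10, 5, 12]; box-tests=11; leaf-entries=1; first=P0

== RESULT ==
[0, 8, 3, 11, 1, 4, 9, 7, 10, 5, 12]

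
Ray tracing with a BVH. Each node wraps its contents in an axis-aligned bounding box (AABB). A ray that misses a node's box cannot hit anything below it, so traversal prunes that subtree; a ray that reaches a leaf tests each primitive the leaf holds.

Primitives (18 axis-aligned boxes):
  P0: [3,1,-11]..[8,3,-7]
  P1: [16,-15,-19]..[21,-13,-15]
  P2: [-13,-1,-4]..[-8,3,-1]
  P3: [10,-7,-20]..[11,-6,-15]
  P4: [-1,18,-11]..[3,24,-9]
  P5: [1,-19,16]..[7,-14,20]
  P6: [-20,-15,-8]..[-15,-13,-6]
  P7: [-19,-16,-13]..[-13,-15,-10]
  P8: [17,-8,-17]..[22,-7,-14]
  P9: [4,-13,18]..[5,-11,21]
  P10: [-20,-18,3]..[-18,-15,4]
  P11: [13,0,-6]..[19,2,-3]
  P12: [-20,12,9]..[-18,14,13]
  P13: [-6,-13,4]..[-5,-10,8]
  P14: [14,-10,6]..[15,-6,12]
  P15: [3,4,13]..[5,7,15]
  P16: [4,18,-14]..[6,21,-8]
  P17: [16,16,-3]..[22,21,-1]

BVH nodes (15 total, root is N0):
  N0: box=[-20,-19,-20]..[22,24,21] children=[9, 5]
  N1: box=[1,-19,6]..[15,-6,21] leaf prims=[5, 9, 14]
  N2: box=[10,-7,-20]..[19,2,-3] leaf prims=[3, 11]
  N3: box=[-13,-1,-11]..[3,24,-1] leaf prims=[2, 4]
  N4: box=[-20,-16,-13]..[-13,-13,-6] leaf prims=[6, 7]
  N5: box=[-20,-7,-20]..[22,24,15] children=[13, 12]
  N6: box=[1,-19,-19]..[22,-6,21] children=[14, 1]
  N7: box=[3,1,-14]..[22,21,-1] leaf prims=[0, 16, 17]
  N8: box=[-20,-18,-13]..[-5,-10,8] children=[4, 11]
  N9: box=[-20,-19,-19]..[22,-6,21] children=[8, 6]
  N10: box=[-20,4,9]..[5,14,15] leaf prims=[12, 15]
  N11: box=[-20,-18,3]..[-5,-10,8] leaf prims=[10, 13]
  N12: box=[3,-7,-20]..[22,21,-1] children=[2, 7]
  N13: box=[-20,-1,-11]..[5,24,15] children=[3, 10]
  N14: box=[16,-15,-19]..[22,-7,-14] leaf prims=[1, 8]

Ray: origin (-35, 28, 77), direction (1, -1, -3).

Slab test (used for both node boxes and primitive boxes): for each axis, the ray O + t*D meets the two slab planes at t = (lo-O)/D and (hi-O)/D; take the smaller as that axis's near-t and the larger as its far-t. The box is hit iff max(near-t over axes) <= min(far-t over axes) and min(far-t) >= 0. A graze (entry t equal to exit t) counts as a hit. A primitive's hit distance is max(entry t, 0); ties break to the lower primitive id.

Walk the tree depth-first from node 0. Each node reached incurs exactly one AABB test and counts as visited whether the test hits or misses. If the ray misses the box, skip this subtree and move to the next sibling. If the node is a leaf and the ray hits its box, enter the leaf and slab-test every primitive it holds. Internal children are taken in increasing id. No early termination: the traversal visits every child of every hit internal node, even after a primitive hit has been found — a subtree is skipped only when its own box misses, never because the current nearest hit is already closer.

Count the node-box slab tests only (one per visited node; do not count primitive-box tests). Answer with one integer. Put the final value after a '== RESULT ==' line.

Walk:
N0 x:[15,57] y:[4,47] z:[56/3,97/3] -> hit [56/3,97/3], descend [5, 9]
  N5 x:[15,57] y:[4,35] z:[62/3,97/3] -> hit [62/3,97/3], descend [12, 13]
    N12 x:[38,57] y:[7,35] z:[26,97/3] -> miss, prune
    N13 x:[15,40] y:[4,29] z:[62/3,88/3] -> hit [62/3,29], descend [3, 10]
      N3 x:[22,38] y:[4,29] z:[26,88/3] -> hit [26,29] leaf, test {P2@t=26, P4(miss)}
      N10 x:[15,40] y:[14,24] z:[62/3,68/3] -> hit [62/3,68/3] leaf, test {P12(miss), P15(miss)}
  N9 x:[15,57] y:[34,47] z:[56/3,32] -> miss, prune

order=[0, 5, 12, 13, 3, 10, 9]  |boxes|=7  |leaves|=2  hit=P2

== RESULT ==
7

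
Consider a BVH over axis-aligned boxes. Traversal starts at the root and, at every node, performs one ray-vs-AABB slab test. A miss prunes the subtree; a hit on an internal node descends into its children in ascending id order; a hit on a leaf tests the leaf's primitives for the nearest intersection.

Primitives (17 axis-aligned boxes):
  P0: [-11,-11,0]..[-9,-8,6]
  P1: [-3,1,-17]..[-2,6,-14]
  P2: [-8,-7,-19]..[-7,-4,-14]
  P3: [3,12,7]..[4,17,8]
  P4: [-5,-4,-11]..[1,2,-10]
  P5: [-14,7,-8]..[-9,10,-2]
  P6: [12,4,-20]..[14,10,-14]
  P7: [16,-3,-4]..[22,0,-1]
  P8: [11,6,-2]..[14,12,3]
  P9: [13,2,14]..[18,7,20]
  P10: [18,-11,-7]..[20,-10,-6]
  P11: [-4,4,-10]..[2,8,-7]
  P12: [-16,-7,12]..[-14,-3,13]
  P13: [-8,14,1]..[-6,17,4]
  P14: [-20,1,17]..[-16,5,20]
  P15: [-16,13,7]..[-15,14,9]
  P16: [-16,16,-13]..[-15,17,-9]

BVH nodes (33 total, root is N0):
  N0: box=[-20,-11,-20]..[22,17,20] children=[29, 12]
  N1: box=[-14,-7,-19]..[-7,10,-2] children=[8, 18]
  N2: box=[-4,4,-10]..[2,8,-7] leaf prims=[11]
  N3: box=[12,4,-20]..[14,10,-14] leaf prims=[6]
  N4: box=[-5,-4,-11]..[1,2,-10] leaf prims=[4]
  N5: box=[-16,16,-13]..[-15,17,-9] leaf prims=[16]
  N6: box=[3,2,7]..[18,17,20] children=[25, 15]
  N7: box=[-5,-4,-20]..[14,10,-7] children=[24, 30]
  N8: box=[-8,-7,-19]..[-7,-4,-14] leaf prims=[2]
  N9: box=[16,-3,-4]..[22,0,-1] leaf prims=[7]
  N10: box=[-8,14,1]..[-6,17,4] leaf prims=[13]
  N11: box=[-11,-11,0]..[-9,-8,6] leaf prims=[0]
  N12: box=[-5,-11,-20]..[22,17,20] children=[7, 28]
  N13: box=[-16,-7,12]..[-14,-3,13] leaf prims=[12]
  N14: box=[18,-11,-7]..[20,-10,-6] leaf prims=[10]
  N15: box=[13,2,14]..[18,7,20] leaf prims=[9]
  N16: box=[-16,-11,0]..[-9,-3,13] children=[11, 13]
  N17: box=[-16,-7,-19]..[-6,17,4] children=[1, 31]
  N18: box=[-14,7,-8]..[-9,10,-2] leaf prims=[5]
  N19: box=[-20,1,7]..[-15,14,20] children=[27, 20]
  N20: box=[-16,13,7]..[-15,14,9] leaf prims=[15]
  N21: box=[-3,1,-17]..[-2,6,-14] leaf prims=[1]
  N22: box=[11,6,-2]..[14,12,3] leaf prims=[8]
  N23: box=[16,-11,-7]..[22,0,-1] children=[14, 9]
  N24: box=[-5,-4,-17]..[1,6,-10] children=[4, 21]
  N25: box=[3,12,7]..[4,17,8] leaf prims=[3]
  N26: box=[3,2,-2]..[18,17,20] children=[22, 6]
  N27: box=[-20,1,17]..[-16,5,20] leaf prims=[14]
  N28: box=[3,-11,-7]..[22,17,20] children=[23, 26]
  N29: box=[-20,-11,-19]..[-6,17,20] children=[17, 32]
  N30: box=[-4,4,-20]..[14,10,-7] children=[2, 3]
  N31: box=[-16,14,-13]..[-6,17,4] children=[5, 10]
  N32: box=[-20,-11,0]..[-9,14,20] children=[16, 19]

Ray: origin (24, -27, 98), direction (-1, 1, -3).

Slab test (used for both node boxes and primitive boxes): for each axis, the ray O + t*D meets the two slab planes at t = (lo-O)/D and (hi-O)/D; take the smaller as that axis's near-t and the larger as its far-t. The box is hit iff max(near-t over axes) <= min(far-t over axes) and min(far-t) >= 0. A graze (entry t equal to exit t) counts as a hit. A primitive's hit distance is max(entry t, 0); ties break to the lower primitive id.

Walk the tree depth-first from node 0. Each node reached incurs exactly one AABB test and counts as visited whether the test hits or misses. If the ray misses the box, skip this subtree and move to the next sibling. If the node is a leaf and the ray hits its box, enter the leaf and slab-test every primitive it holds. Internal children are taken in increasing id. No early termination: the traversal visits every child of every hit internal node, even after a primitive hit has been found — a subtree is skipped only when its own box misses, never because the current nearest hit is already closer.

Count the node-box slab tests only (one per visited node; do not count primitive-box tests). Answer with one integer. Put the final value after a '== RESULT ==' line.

Traverse from the root:
N0 x:[2,44] y:[16,44] z:[26,118/3] -> hit [26,118/3], descend [12, 29]
  N12 x:[2,29] y:[16,44] z:[26,118/3] -> hit [26,29], descend [7, 28]
    N7 x:[10,29] y:[23,37] z:[35,118/3] -> miss, prune
    N28 x:[2,21] y:[16,44] z:[26,35] -> miss, prune
  N29 x:[30,44] y:[16,44] z:[26,39] -> hit [30,39], descend [17, 32]
    N17 x:[30,40] y:[20,44] z:[94/3,39] -> hit [94/3,39], descend [1, 31]
      N1 x:[31,38] y:[20,37] z:[100/3,39] -> hit [100/3,37], descend [8, 18]
        N8 x:[31,32] y:[20,23] z:[112/3,39] -> miss, prune
        N18 x:[33,38] y:[34,37] z:[100/3,106/3] -> hit [34,106/3] leaf, test {P5@t=34}
      N31 x:[30,40] y:[41,44] z:[94/3,37] -> miss, prune
    N32 x:[33,44] y:[16,41] z:[26,98/3] -> miss, prune

Visited [0, 12, 7, 28, 29, 17, 1, 8, 18, 31, 32]. Tests: 11 box, 1 leaf. Nearest: P5.

== RESULT ==
11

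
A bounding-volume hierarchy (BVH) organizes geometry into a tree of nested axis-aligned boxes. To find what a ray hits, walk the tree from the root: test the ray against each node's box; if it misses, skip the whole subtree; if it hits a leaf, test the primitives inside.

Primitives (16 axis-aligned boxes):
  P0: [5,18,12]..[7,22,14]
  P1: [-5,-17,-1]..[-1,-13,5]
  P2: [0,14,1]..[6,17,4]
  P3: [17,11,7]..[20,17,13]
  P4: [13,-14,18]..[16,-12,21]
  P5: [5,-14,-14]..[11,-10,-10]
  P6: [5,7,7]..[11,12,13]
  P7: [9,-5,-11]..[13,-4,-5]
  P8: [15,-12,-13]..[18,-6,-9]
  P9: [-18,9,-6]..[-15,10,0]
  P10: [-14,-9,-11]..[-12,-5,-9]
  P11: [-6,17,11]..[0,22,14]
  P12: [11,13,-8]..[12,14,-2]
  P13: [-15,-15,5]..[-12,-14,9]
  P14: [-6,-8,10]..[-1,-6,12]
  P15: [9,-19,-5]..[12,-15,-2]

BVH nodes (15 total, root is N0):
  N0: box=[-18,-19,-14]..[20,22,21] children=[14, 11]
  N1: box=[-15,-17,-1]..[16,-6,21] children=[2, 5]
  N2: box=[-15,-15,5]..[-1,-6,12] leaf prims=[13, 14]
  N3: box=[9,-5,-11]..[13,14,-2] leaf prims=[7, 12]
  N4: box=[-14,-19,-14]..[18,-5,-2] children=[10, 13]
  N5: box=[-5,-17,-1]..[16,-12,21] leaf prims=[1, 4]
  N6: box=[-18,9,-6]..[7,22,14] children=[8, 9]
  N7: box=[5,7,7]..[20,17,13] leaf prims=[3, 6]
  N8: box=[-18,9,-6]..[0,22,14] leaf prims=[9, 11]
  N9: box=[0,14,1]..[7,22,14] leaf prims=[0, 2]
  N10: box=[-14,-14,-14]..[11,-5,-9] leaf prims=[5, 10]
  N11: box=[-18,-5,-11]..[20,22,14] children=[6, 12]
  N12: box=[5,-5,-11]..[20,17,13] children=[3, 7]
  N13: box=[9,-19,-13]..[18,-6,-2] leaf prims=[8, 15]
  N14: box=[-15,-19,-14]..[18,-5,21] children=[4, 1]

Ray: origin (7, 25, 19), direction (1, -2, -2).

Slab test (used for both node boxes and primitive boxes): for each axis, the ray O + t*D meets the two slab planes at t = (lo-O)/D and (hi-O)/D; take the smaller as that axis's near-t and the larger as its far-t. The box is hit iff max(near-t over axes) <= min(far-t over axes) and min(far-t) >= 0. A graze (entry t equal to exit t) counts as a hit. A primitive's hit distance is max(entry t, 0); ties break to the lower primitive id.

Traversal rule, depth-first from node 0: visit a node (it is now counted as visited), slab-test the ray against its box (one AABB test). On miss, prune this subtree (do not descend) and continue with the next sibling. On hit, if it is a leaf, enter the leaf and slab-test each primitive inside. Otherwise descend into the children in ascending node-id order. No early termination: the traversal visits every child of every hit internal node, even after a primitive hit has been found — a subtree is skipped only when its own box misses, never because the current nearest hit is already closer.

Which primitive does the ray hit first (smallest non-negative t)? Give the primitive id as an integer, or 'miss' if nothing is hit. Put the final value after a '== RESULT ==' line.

Trace the traversal:
N0 x:[-25,13] y:[3/2,22] z:[-1,33/2] -> hit [3/2,13], descend [11, 14]
  N11 x:[-25,13] y:[3/2,15] z:[5/2,15] -> hit [5/2,13], descend [6, 12]
    N6 x:[-25,0] y:[3/2,8] z:[5/2,25/2] -> miss, prune
    N12 x:[-2,13] y:[4,15] z:[3,15] -> hit [4,13], descend [3, 7]
      N3 x:[2,6] y:[11/2,15] z:[21/2,15] -> miss, prune
      N7 x:[-2,13] y:[4,9] z:[3,6] -> hit [4,6] leaf, test {P3(miss), P6(miss)}
  N14 x:[-22,11] y:[15,22] z:[-1,33/2] -> miss, prune

7 AABB tests over nodes [0, 11, 6, 12, 3, 7, 14]; 1 leaf entered; closest miss.

== RESULT ==
miss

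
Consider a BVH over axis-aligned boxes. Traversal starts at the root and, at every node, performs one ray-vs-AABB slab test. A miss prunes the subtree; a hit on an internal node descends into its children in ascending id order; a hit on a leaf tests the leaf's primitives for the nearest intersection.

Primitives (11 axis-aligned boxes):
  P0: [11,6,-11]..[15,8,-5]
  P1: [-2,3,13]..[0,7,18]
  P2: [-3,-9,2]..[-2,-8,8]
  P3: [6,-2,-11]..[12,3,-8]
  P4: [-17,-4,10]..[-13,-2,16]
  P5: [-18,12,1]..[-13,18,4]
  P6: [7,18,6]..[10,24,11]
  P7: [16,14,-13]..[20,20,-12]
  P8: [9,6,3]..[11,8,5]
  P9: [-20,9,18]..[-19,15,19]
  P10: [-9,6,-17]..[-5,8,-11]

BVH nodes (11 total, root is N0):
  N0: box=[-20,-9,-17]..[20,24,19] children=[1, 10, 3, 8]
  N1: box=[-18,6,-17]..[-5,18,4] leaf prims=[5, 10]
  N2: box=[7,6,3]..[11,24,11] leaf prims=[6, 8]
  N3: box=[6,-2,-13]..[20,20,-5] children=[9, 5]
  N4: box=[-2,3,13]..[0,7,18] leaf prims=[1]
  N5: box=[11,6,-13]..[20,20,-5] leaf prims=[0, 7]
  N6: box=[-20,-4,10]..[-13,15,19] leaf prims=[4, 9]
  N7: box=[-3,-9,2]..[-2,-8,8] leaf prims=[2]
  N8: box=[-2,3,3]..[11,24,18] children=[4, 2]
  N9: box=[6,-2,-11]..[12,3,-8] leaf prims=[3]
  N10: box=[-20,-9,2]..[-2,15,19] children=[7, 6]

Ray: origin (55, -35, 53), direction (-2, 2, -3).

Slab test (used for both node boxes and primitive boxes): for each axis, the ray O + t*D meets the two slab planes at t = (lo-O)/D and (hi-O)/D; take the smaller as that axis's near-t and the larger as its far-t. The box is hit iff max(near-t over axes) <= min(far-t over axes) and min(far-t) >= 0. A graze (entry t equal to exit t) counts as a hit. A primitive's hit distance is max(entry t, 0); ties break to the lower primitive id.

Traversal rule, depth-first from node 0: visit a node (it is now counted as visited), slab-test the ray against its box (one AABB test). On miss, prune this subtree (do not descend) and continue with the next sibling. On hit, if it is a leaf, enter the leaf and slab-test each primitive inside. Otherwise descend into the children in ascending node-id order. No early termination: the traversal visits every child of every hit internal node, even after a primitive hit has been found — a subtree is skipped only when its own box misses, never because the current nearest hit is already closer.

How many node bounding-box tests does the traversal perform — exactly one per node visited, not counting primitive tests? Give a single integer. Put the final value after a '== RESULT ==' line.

Traverse from the root:
N0 x:[35/2,75/2] y:[13,59/2] z:[34/3,70/3] -> hit [35/2,70/3], descend [1, 3, 8, 10]
  N1 x:[30,73/2] y:[41/2,53/2] z:[49/3,70/3] -> miss, prune
  N3 x:[35/2,49/2] y:[33/2,55/2] z:[58/3,22] -> hit [58/3,22], descend [5, 9]
    N5 x:[35/2,22] y:[41/2,55/2] z:[58/3,22] -> hit [41/2,22] leaf, test {P0@t=41/2, P7(miss)}
    N9 x:[43/2,49/2] y:[33/2,19] z:[61/3,64/3] -> miss, prune
  N8 x:[22,57/2] y:[19,59/2] z:[35/3,50/3] -> miss, prune
  N10 x:[57/2,75/2] y:[13,25] z:[34/3,17] -> miss, prune

7 AABB tests over nodes [0, 1, 3, 5, 9, 8, 10]; 1 leaf entered; closest P0.

== RESULT ==
7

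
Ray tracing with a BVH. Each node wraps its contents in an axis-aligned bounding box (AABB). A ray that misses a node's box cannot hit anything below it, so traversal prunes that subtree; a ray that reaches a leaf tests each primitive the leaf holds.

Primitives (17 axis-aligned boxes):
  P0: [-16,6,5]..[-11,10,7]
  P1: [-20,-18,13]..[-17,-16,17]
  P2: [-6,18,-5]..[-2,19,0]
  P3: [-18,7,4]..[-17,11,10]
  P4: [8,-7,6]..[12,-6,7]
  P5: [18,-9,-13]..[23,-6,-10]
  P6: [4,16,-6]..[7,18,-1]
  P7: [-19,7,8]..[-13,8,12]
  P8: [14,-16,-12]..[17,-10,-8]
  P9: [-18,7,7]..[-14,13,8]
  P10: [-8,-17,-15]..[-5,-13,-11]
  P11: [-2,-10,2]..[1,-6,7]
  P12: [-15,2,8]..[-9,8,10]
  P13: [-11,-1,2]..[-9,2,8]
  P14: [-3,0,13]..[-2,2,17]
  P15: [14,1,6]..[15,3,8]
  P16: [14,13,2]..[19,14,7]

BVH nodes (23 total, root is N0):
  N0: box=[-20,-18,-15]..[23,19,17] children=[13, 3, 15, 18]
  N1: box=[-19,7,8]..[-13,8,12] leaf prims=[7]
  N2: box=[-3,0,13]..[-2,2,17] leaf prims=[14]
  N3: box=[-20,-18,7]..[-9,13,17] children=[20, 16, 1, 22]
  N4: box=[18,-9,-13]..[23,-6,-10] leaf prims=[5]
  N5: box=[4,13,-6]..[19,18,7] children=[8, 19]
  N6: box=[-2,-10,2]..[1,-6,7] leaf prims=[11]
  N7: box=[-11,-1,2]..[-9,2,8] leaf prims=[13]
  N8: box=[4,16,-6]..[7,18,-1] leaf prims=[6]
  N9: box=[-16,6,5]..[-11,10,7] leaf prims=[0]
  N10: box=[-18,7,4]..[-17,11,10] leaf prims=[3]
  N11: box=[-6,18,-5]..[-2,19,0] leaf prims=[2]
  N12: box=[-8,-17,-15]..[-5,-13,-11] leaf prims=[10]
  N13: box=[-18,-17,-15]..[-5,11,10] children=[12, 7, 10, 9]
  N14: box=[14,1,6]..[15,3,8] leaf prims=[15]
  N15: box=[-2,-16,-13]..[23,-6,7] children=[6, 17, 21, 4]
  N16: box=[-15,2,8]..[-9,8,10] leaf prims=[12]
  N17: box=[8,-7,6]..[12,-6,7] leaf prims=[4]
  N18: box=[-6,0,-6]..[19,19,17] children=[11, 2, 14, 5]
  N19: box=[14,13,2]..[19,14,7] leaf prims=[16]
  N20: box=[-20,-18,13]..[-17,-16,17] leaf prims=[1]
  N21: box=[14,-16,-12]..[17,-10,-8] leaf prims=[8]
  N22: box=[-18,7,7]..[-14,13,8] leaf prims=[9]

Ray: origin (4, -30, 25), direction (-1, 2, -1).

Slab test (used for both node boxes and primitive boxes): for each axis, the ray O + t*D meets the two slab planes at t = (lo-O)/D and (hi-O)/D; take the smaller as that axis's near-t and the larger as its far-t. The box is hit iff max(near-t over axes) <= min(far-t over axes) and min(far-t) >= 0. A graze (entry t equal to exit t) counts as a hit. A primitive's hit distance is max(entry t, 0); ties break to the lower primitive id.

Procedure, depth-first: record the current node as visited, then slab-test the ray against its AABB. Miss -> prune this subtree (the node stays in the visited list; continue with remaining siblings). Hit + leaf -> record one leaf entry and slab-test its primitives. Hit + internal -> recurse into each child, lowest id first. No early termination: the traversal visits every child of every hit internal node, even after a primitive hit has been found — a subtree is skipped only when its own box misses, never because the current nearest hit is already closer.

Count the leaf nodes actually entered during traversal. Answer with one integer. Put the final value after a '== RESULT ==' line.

Traverse from the root:
N0 x:[-19,24] y:[6,49/2] z:[8,40] -> hit [8,24], descend [3, 13, 15, 18]
  N3 x:[13,24] y:[6,43/2] z:[8,18] -> hit [13,18], descend [1, 16, 20, 22]
    N1 x:[17,23] y:[37/2,19] z:[13,17] -> miss, prune
    N16 x:[13,19] y:[16,19] z:[15,17] -> hit [16,17] leaf, test {P12@t=16}
    N20 x:[21,24] y:[6,7] z:[8,12] -> miss, prune
    N22 x:[18,22] y:[37/2,43/2] z:[17,18] -> miss, prune
  N13 x:[9,22] y:[13/2,41/2] z:[15,40] -> hit [15,41/2], descend [7, 9, 10, 12]
    N7 x:[13,15] y:[29/2,16] z:[17,23] -> miss, prune
    N9 x:[15,20] y:[18,20] z:[18,20] -> hit [18,20] leaf, test {P0@t=18}
    N10 x:[21,22] y:[37/2,41/2] z:[15,21] -> miss, prune
    N12 x:[9,12] y:[13/2,17/2] z:[36,40] -> miss, prune
  N15 x:[-19,6] y:[7,12] z:[18,38] -> miss, prune
  N18 x:[-15,10] y:[15,49/2] z:[8,31] -> miss, prune

order=[0, 3, 1, 16, 20, 22, 13, 7, 9, 10, 12, 15, 18]  |boxes|=13  |leaves|=2  hit=P12

== RESULT ==
2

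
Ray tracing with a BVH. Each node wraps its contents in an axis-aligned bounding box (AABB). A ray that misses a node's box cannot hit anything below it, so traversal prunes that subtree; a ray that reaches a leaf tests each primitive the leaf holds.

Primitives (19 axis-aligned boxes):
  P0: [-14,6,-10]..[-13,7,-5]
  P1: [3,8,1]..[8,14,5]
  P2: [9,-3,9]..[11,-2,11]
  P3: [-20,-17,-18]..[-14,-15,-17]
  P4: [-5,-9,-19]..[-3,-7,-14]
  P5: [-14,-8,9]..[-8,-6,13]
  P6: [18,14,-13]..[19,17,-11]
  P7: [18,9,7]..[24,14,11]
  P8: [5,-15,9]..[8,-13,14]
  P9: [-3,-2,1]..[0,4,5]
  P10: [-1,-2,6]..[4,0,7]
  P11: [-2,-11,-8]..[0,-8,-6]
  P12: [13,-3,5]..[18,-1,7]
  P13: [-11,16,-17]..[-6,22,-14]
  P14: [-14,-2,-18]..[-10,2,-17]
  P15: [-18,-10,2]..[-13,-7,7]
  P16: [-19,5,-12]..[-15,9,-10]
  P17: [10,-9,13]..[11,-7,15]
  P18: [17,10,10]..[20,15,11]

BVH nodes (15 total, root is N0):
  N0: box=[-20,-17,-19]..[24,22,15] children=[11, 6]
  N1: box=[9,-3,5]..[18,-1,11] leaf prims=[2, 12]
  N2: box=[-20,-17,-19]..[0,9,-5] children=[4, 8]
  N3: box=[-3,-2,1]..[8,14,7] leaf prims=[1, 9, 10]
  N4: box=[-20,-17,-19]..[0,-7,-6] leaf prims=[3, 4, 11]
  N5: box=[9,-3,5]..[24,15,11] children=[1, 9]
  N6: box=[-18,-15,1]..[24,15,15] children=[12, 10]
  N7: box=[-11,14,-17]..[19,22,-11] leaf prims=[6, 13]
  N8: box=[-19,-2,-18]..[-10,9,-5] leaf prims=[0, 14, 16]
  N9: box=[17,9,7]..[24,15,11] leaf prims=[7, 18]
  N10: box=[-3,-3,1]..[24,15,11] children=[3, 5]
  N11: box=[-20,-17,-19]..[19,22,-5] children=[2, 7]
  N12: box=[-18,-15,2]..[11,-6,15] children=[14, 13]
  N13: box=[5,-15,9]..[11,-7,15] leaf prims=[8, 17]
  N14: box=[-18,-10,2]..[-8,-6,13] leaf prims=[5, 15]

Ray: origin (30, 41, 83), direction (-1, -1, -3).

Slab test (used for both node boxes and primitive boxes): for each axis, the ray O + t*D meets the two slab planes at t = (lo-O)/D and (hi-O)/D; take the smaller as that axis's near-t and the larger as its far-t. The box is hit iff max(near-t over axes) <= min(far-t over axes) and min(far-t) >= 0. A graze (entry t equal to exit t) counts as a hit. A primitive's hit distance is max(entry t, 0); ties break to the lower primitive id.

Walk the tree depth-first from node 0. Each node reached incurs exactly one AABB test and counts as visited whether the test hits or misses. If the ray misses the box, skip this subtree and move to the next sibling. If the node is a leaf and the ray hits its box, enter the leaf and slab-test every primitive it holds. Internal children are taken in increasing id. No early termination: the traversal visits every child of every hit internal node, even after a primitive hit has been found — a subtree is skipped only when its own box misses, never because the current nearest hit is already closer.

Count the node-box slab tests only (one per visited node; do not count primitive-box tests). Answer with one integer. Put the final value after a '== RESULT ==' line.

Traverse from the root:
N0 x:[6,50] y:[19,58] z:[68/3,34] -> hit [68/3,34], descend [6, 11]
  N6 x:[6,48] y:[26,56] z:[68/3,82/3] -> hit [26,82/3], descend [10, 12]
    N10 x:[6,33] y:[26,44] z:[24,82/3] -> hit [26,82/3], descend [3, 5]
      N3 x:[22,33] y:[27,43] z:[76/3,82/3] -> hit [27,82/3] leaf, test {P1@t=27, P9(miss), P10(miss)}
      N5 x:[6,21] y:[26,44] z:[24,26] -> miss, prune
    N12 x:[19,48] y:[47,56] z:[68/3,27] -> miss, prune
  N11 x:[11,50] y:[19,58] z:[88/3,34] -> hit [88/3,34], descend [2, 7]
    N2 x:[30,50] y:[32,58] z:[88/3,34] -> hit [32,34], descend [4, 8]
      N4 x:[30,50] y:[48,58] z:[89/3,34] -> miss, prune
      N8 x:[40,49] y:[32,43] z:[88/3,101/3] -> miss, prune
    N7 x:[11,41] y:[19,27] z:[94/3,100/3] -> miss, prune

Summary -> nodes [0, 6, 10, 3, 5, 12, 11, 2, 4, 8, 7]; box-tests=11; leaf-entries=1; first=P1

== RESULT ==
11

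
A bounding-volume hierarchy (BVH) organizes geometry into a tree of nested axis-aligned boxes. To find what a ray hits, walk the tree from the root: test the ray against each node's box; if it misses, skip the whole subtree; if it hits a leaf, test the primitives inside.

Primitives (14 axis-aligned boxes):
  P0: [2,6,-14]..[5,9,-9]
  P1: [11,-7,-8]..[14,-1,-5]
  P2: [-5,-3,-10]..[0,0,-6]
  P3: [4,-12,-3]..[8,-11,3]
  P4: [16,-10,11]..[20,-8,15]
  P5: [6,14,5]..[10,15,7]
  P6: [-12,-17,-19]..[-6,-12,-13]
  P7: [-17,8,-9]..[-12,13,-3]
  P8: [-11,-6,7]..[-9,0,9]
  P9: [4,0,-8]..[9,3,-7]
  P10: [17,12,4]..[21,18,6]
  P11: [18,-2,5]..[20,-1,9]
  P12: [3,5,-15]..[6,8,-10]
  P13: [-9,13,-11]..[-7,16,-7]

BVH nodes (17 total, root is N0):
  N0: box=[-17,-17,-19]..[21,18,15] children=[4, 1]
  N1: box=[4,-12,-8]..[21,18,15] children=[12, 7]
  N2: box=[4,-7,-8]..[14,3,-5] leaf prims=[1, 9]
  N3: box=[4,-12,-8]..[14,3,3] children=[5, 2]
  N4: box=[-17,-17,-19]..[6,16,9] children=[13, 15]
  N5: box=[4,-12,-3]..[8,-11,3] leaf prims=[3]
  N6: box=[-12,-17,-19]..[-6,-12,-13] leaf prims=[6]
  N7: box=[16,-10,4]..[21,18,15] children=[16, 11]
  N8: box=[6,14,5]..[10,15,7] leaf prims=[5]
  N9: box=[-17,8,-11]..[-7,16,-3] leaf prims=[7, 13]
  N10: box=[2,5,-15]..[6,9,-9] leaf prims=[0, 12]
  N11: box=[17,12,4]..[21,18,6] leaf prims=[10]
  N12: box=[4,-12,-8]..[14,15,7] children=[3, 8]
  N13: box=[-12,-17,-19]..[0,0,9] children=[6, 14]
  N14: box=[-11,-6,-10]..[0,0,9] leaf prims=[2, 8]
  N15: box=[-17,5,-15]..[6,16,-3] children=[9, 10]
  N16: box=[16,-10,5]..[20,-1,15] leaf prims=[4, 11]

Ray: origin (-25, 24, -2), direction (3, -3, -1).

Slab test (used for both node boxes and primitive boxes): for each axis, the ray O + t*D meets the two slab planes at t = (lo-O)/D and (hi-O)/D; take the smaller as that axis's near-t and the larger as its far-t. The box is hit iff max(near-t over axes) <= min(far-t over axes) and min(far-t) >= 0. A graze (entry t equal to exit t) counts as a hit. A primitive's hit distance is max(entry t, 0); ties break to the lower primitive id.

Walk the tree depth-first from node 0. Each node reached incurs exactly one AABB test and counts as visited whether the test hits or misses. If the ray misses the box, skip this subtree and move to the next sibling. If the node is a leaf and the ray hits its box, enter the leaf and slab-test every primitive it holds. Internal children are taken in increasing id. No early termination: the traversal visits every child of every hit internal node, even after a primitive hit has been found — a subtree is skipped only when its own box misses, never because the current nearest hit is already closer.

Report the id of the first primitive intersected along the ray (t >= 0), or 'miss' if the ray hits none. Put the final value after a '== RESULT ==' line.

Trace the traversal:
N0 x:[8/3,46/3] y:[2,41/3] z:[-17,17] -> hit [8/3,41/3], descend [1, 4]
  N1 x:[29/3,46/3] y:[2,12] z:[-17,6] -> miss, prune
  N4 x:[8/3,31/3] y:[8/3,41/3] z:[-11,17] -> hit [8/3,31/3], descend [13, 15]
    N13 x:[13/3,25/3] y:[8,41/3] z:[-11,17] -> hit [8,25/3], descend [6, 14]
      N6 x:[13/3,19/3] y:[12,41/3] z:[11,17] -> miss, prune
      N14 x:[14/3,25/3] y:[8,10] z:[-11,8] -> hit [8,8] leaf, test {P2@t=8, P8(miss)}
    N15 x:[8/3,31/3] y:[8/3,19/3] z:[1,13] -> hit [8/3,19/3], descend [9, 10]
      N9 x:[8/3,6] y:[8/3,16/3] z:[1,9] -> hit [8/3,16/3] leaf, test {P7@t=11/3, P13(miss)}
      N10 x:[9,31/3] y:[5,19/3] z:[7,13] -> miss, prune

9 AABB tests over nodes [0, 1, 4, 13, 6, 14, 15, 9, 10]; 2 leaves entered; closest P7.

== RESULT ==
7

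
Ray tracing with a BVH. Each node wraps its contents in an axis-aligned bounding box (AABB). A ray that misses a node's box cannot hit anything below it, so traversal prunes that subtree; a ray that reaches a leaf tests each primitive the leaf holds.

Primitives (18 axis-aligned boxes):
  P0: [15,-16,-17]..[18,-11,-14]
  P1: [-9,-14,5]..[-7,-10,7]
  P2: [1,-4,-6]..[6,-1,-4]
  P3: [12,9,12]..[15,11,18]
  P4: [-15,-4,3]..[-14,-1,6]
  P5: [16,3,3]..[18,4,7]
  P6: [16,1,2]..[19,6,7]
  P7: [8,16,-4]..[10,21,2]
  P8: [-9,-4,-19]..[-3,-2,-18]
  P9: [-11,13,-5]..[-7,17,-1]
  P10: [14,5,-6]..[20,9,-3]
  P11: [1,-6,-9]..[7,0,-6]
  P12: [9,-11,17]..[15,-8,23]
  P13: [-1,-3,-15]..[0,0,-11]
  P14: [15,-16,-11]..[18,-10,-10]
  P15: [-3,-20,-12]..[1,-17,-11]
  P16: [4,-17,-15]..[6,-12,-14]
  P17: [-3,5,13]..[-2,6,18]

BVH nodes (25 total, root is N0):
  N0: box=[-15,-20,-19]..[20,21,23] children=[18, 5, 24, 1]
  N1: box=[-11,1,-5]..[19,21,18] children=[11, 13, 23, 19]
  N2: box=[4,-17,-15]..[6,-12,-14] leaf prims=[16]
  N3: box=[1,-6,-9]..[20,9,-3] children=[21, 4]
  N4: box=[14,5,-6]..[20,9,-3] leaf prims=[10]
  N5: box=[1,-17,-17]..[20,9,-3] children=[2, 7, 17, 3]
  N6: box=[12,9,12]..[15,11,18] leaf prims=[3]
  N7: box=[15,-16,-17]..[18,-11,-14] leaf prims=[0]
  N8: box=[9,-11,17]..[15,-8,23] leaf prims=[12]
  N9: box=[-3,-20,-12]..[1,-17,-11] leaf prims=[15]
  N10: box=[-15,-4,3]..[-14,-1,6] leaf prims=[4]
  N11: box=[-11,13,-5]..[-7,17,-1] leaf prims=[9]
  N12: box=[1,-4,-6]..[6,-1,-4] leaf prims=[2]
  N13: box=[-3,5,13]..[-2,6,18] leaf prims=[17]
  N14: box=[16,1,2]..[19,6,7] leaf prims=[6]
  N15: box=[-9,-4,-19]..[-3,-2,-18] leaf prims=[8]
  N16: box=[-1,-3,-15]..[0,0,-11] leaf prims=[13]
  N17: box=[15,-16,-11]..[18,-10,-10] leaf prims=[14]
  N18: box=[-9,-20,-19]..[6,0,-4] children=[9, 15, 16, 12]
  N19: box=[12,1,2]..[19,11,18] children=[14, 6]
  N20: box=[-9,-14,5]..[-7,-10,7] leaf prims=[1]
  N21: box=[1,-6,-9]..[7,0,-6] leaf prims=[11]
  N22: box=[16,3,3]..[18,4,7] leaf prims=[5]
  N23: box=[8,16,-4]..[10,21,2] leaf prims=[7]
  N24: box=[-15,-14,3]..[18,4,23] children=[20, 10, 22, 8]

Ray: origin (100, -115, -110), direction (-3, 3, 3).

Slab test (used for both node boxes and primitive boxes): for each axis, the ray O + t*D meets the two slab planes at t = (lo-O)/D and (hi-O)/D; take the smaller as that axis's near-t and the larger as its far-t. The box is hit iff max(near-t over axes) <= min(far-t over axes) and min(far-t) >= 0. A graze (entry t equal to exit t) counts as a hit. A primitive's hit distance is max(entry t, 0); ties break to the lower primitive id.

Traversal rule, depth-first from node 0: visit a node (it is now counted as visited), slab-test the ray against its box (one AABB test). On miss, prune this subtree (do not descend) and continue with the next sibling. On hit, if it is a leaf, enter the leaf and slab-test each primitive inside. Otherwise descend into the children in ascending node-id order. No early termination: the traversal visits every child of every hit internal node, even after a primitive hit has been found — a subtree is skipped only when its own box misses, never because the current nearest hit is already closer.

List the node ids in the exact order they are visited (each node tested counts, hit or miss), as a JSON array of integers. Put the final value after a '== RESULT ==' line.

Trace the traversal:
N0 x:[80/3,115/3] y:[95/3,136/3] z:[91/3,133/3] -> hit [95/3,115/3], descend [1, 5, 18, 24]
  N1 x:[27,37] y:[116/3,136/3] z:[35,128/3] -> miss, prune
  N5 x:[80/3,33] y:[98/3,124/3] z:[31,107/3] -> hit [98/3,33], descend [2, 3, 7, 17]
    N2 x:[94/3,32] y:[98/3,103/3] z:[95/3,32] -> miss, prune
    N3 x:[80/3,33] y:[109/3,124/3] z:[101/3,107/3] -> miss, prune
    N7 x:[82/3,85/3] y:[33,104/3] z:[31,32] -> miss, prune
    N17 x:[82/3,85/3] y:[33,35] z:[33,100/3] -> miss, prune
  N18 x:[94/3,109/3] y:[95/3,115/3] z:[91/3,106/3] -> hit [95/3,106/3], descend [9, 12, 15, 16]
    N9 x:[33,103/3] y:[95/3,98/3] z:[98/3,33] -> miss, prune
    N12 x:[94/3,33] y:[37,38] z:[104/3,106/3] -> miss, prune
    N15 x:[103/3,109/3] y:[37,113/3] z:[91/3,92/3] -> miss, prune
    N16 x:[100/3,101/3] y:[112/3,115/3] z:[95/3,33] -> miss, prune
  N24 x:[82/3,115/3] y:[101/3,119/3] z:[113/3,133/3] -> hit [113/3,115/3], descend [8, 10, 20, 22]
    N8 x:[85/3,91/3] y:[104/3,107/3] z:[127/3,133/3] -> miss, prune
    N10 x:[38,115/3] y:[37,38] z:[113/3,116/3] -> hit [38,38] leaf, test {P4@t=38}
    N20 x:[107/3,109/3] y:[101/3,35] z:[115/3,39] -> miss, prune
    N22 x:[82/3,28] y:[118/3,119/3] z:[113/3,39] -> miss, prune

Summary -> nodes [0, 1, 5, 2, 3, 7, 17, 18, 9, 12, 15, 16, 24, 8, 10, 20, 22]; box-tests=17; leaf-entries=1; first=P4

== RESULT ==
[0, 1, 5, 2, 3, 7, 17, 18, 9, 12, 15, 16, 24, 8, 10, 20, 22]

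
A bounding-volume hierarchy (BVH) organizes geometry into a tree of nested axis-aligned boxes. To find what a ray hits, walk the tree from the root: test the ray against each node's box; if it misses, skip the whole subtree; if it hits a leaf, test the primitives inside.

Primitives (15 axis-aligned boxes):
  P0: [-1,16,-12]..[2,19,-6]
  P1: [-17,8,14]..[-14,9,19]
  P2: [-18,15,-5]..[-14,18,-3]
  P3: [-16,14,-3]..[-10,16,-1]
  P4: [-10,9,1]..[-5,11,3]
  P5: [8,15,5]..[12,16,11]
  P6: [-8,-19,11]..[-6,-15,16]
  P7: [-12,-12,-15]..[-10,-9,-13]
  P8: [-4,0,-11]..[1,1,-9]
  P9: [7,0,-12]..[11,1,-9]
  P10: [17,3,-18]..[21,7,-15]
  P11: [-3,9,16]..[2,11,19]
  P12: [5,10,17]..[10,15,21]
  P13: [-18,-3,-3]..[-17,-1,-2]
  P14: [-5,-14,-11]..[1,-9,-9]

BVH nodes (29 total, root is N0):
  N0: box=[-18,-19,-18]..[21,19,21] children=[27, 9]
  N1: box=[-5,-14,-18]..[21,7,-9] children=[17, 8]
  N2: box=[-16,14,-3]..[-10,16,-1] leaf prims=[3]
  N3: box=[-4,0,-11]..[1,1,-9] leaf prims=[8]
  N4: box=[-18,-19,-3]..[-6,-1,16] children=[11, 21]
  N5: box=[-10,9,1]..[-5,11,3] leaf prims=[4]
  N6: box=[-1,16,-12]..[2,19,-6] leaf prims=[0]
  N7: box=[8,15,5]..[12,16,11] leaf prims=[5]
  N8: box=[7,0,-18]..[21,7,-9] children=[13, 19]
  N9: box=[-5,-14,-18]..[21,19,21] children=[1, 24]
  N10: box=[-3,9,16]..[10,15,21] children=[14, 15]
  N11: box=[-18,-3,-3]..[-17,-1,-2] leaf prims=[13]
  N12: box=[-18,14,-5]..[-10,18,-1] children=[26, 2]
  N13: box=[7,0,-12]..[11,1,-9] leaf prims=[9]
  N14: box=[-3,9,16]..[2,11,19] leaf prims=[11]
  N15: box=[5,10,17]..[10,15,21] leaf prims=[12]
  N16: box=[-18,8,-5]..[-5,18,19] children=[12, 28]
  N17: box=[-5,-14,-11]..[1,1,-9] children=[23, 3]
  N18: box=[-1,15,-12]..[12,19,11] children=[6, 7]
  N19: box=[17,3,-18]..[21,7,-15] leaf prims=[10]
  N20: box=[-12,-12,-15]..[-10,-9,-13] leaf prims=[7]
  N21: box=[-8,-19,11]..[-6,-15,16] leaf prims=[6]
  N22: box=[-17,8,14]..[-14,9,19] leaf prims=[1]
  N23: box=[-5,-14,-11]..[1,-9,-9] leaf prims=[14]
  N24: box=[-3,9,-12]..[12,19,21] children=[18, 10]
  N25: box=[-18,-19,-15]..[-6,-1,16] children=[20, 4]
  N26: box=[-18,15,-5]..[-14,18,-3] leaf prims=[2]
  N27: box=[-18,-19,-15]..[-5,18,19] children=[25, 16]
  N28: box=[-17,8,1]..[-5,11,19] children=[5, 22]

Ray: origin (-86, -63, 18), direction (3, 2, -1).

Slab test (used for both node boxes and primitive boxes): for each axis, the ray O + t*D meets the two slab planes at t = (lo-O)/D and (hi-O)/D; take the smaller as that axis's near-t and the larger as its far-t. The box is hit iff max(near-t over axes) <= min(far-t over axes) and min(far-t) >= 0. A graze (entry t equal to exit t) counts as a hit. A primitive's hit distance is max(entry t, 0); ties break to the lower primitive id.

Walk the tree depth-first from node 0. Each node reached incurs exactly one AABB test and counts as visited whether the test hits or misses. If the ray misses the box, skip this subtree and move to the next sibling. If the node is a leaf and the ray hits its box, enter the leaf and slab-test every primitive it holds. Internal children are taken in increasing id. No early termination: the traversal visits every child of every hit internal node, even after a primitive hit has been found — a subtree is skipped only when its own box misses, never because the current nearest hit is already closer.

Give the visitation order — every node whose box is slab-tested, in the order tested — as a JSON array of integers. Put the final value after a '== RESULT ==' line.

Traverse from the root:
N0 x:[68/3,107/3] y:[22,41] z:[-3,36] -> hit [68/3,107/3], descend [9, 27]
  N9 x:[27,107/3] y:[49/2,41] z:[-3,36] -> hit [27,107/3], descend [1, 24]
    N1 x:[27,107/3] y:[49/2,35] z:[27,36] -> hit [27,35], descend [8, 17]
      N8 x:[31,107/3] y:[63/2,35] z:[27,36] -> hit [63/2,35], descend [13, 19]
        N13 x:[31,97/3] y:[63/2,32] z:[27,30] -> miss, prune
        N19 x:[103/3,107/3] y:[33,35] z:[33,36] -> hit [103/3,35] leaf, test {P10@t=103/3}
      N17 x:[27,29] y:[49/2,32] z:[27,29] -> hit [27,29], descend [3, 23]
        N3 x:[82/3,29] y:[63/2,32] z:[27,29] -> miss, prune
        N23 x:[27,29] y:[49/2,27] z:[27,29] -> hit [27,27] leaf, test {P14@t=27}
    N24 x:[83/3,98/3] y:[36,41] z:[-3,30] -> miss, prune
  N27 x:[68/3,27] y:[22,81/2] z:[-1,33] -> hit [68/3,27], descend [16, 25]
    N16 x:[68/3,27] y:[71/2,81/2] z:[-1,23] -> miss, prune
    N25 x:[68/3,80/3] y:[22,31] z:[2,33] -> hit [68/3,80/3], descend [4, 20]
      N4 x:[68/3,80/3] y:[22,31] z:[2,21] -> miss, prune
      N20 x:[74/3,76/3] y:[51/2,27] z:[31,33] -> miss, prune

15 AABB tests over nodes [0, 9, 1, 8, 13, 19, 17, 3, 23, 24, 27, 16, 25, 4, 20]; 2 leaves entered; closest P14.

== RESULT ==
[0, 9, 1, 8, 13, 19, 17, 3, 23, 24, 27, 16, 25, 4, 20]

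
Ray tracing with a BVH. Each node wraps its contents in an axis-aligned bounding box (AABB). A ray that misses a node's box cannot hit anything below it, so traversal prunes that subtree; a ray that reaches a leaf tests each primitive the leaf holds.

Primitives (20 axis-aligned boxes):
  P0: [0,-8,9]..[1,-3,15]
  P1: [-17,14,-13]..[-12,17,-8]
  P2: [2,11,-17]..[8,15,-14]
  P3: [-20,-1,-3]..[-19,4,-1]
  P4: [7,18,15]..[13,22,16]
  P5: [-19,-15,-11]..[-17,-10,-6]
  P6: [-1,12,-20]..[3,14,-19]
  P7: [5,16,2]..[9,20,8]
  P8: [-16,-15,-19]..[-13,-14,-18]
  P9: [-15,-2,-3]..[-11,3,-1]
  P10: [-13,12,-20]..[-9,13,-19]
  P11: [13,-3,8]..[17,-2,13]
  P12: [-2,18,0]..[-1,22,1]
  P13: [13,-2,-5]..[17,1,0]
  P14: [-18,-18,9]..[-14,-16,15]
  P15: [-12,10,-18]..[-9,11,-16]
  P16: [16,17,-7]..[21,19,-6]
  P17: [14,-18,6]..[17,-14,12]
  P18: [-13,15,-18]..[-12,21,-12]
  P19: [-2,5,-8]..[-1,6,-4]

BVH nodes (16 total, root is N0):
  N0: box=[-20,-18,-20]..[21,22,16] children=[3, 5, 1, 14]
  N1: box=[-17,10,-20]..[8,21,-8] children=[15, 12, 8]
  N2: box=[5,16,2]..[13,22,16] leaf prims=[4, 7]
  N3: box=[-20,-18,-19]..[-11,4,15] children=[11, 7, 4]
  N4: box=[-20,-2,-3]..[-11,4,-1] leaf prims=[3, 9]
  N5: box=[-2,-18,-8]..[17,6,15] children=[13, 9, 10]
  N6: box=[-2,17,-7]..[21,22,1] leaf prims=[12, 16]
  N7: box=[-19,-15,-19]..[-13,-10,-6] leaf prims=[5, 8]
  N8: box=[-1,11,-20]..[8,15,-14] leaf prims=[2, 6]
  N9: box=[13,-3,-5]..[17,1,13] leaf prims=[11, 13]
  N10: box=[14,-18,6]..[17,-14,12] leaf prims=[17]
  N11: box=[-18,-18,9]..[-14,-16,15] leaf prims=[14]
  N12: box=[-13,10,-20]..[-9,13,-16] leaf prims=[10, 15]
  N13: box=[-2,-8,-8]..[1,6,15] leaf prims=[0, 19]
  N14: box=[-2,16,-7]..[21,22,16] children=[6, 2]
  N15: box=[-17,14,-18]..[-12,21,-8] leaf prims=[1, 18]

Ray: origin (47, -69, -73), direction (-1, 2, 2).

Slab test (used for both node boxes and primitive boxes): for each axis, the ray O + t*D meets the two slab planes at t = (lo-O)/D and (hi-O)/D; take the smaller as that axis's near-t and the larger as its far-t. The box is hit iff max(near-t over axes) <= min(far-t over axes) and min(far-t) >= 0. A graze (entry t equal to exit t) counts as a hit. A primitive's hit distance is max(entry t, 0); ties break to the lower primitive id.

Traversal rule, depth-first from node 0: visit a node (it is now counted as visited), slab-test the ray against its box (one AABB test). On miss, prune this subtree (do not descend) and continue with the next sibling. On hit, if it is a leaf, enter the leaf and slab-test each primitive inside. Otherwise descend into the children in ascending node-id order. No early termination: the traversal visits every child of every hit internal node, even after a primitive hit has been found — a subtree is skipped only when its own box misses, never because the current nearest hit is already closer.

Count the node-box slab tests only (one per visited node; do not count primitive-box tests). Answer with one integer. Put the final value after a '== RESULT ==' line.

Traverse from the root:
N0 x:[26,67] y:[51/2,91/2] z:[53/2,89/2] -> hit [53/2,89/2], descend [1, 3, 5, 14]
  N1 x:[39,64] y:[79/2,45] z:[53/2,65/2] -> miss, prune
  N3 x:[58,67] y:[51/2,73/2] z:[27,44] -> miss, prune
  N5 x:[30,49] y:[51/2,75/2] z:[65/2,44] -> hit [65/2,75/2], descend [9, 10, 13]
    N9 x:[30,34] y:[33,35] z:[34,43] -> hit [34,34] leaf, test {P11(miss), P13@t=34}
    N10 x:[30,33] y:[51/2,55/2] z:[79/2,85/2] -> miss, prune
    N13 x:[46,49] y:[61/2,75/2] z:[65/2,44] -> miss, prune
  N14 x:[26,49] y:[85/2,91/2] z:[33,89/2] -> hit [85/2,89/2], descend [2, 6]
    N2 x:[34,42] y:[85/2,91/2] z:[75/2,89/2] -> miss, prune
    N6 x:[26,49] y:[43,91/2] z:[33,37] -> miss, prune

Summary -> nodes [0, 1, 3, 5, 9, 10, 13, 14, 2, 6]; box-tests=10; leaf-entries=1; first=P13

== RESULT ==
10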